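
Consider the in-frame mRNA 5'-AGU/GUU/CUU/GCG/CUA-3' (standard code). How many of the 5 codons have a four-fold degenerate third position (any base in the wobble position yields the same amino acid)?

Codon 1 AGU (Ser): third position 2-fold.
Codon 2 GUU (Val): third position 4-fold.
Codon 3 CUU (Leu): third position 4-fold.
Codon 4 GCG (Ala): third position 4-fold.
Codon 5 CUA (Leu): third position 4-fold.
Four-fold degenerate third positions: 4.

4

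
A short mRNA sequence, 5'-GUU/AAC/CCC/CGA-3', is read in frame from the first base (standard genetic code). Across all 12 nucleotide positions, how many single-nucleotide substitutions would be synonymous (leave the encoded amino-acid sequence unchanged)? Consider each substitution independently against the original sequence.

Codon 1 (GUU, Val): 3 synonymous substitutions.
Codon 2 (AAC, Asn): 1 synonymous substitution.
Codon 3 (CCC, Pro): 3 synonymous substitutions.
Codon 4 (CGA, Arg): 4 synonymous substitutions.
Total: 3 + 1 + 3 + 4 = 11.

11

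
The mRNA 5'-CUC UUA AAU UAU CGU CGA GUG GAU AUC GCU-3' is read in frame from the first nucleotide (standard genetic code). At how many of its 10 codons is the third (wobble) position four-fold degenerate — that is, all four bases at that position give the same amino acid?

Codon 1 CUC (Leu): third position 4-fold.
Codon 2 UUA (Leu): third position 2-fold.
Codon 3 AAU (Asn): third position 2-fold.
Codon 4 UAU (Tyr): third position 2-fold.
Codon 5 CGU (Arg): third position 4-fold.
Codon 6 CGA (Arg): third position 4-fold.
Codon 7 GUG (Val): third position 4-fold.
Codon 8 GAU (Asp): third position 2-fold.
Codon 9 AUC (Ile): third position 3-fold.
Codon 10 GCU (Ala): third position 4-fold.
Four-fold degenerate third positions: 5.

5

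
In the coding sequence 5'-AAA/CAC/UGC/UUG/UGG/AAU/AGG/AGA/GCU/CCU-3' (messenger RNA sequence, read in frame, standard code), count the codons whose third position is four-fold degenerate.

Codon 1 AAA (Lys): third position 2-fold.
Codon 2 CAC (His): third position 2-fold.
Codon 3 UGC (Cys): third position 2-fold.
Codon 4 UUG (Leu): third position 2-fold.
Codon 5 UGG (Trp): third position 1-fold.
Codon 6 AAU (Asn): third position 2-fold.
Codon 7 AGG (Arg): third position 2-fold.
Codon 8 AGA (Arg): third position 2-fold.
Codon 9 GCU (Ala): third position 4-fold.
Codon 10 CCU (Pro): third position 4-fold.
Four-fold degenerate third positions: 2.

2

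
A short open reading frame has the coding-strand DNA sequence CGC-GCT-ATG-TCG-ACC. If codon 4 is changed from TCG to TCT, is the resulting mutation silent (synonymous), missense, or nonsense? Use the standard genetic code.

Position 12 falls in codon 4: TCG → Ser.
After the substitution the codon is TCT → Ser.
Both encode Ser, so the change is synonymous.

silent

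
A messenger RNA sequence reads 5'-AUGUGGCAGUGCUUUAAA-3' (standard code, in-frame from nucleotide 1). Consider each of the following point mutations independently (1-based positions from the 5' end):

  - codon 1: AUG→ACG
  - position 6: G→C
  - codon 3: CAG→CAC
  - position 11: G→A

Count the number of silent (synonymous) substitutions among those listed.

Codon 1: AUG (Met) → ACG (Thr) — missense.
Codon 2: UGG (Trp) → UGC (Cys) — missense.
Codon 3: CAG (Gln) → CAC (His) — missense.
Codon 4: UGC (Cys) → UAC (Tyr) — missense.
Synonymous: 0 of 4.

0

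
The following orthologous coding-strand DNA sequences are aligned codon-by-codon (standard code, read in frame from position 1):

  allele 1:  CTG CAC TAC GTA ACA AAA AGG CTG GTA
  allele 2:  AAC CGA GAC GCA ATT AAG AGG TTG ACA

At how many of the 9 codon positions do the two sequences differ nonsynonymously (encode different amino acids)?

6

Codon 1: CTG Leu / AAC Asn — nonsynonymous.
Codon 2: CAC His / CGA Arg — nonsynonymous.
Codon 3: TAC Tyr / GAC Asp — nonsynonymous.
Codon 4: GTA Val / GCA Ala — nonsynonymous.
Codon 5: ACA Thr / ATT Ile — nonsynonymous.
Codon 6: AAA Lys / AAG Lys — synonymous.
Codon 7: AGG Arg / AGG Arg — identical.
Codon 8: CTG Leu / TTG Leu — synonymous.
Codon 9: GTA Val / ACA Thr — nonsynonymous.
Nonsynonymous differences: 6.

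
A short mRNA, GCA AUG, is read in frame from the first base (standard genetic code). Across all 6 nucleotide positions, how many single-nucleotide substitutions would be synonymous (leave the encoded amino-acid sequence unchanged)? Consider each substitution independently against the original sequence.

3

Codon 1 (GCA, Ala): 3 synonymous substitutions.
Codon 2 (AUG, Met): 0 synonymous substitutions.
Total: 3 + 0 = 3.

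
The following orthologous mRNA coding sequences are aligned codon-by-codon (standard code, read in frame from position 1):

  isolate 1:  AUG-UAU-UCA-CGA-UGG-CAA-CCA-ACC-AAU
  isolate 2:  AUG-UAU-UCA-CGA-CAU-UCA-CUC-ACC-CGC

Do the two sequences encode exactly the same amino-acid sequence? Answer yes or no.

Codon 1: AUG Met / AUG Met — identical.
Codon 2: UAU Tyr / UAU Tyr — identical.
Codon 3: UCA Ser / UCA Ser — identical.
Codon 4: CGA Arg / CGA Arg — identical.
Codon 5: UGG Trp / CAU His — nonsynonymous.
Codon 6: CAA Gln / UCA Ser — nonsynonymous.
Codon 7: CCA Pro / CUC Leu — nonsynonymous.
Codon 8: ACC Thr / ACC Thr — identical.
Codon 9: AAU Asn / CGC Arg — nonsynonymous.
Nonsynonymous differences: 4 → different protein.

no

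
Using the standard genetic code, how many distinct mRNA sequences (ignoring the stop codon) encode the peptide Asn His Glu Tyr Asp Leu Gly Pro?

3072

Asn: 2 codons.
His: 2 codons.
Glu: 2 codons.
Tyr: 2 codons.
Asp: 2 codons.
Leu: 6 codons.
Gly: 4 codons.
Pro: 4 codons.
2 × 2 × 2 × 2 × 2 × 6 × 4 × 4 = 3072.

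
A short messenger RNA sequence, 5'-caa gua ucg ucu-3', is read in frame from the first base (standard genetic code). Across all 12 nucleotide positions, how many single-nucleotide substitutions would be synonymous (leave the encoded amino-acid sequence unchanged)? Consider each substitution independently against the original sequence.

10

Codon 1 (CAA, Gln): 1 synonymous substitution.
Codon 2 (GUA, Val): 3 synonymous substitutions.
Codon 3 (UCG, Ser): 3 synonymous substitutions.
Codon 4 (UCU, Ser): 3 synonymous substitutions.
Total: 1 + 3 + 3 + 3 = 10.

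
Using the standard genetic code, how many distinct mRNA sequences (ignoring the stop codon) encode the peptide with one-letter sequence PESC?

96

Pro: 4 codons.
Glu: 2 codons.
Ser: 6 codons.
Cys: 2 codons.
4 × 2 × 6 × 2 = 96.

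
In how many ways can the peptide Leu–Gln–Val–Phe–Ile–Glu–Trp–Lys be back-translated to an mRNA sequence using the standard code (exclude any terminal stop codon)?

1152

Leu: 6 codons.
Gln: 2 codons.
Val: 4 codons.
Phe: 2 codons.
Ile: 3 codons.
Glu: 2 codons.
Trp: 1 codon.
Lys: 2 codons.
6 × 2 × 4 × 2 × 3 × 2 × 1 × 2 = 1152.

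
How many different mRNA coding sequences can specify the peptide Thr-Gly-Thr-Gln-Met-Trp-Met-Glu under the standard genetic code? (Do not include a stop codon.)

256

Thr: 4 codons.
Gly: 4 codons.
Thr: 4 codons.
Gln: 2 codons.
Met: 1 codon.
Trp: 1 codon.
Met: 1 codon.
Glu: 2 codons.
4 × 4 × 4 × 2 × 1 × 1 × 1 × 2 = 256.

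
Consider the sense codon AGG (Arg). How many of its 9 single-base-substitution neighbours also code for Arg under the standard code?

Position 1: CGG → 1 synonymous.
Position 2: none → 0 synonymous.
Position 3: AGA → 1 synonymous.
Total: 1 + 0 + 1 = 2.

2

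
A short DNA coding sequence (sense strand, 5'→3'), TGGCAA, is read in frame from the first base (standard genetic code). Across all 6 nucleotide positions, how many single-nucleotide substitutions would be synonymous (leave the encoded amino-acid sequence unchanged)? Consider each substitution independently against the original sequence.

Codon 1 (TGG, Trp): 0 synonymous substitutions.
Codon 2 (CAA, Gln): 1 synonymous substitution.
Total: 0 + 1 = 1.

1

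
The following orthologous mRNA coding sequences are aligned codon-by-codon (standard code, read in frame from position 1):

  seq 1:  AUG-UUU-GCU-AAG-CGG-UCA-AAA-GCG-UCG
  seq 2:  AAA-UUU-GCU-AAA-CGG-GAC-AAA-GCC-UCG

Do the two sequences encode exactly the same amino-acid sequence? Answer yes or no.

Codon 1: AUG Met / AAA Lys — nonsynonymous.
Codon 2: UUU Phe / UUU Phe — identical.
Codon 3: GCU Ala / GCU Ala — identical.
Codon 4: AAG Lys / AAA Lys — synonymous.
Codon 5: CGG Arg / CGG Arg — identical.
Codon 6: UCA Ser / GAC Asp — nonsynonymous.
Codon 7: AAA Lys / AAA Lys — identical.
Codon 8: GCG Ala / GCC Ala — synonymous.
Codon 9: UCG Ser / UCG Ser — identical.
Nonsynonymous differences: 2 → different protein.

no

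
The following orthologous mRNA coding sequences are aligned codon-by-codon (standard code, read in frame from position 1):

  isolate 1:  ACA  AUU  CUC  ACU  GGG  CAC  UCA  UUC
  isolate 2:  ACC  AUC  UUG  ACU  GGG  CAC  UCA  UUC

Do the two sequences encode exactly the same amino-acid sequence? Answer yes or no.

Codon 1: ACA Thr / ACC Thr — synonymous.
Codon 2: AUU Ile / AUC Ile — synonymous.
Codon 3: CUC Leu / UUG Leu — synonymous.
Codon 4: ACU Thr / ACU Thr — identical.
Codon 5: GGG Gly / GGG Gly — identical.
Codon 6: CAC His / CAC His — identical.
Codon 7: UCA Ser / UCA Ser — identical.
Codon 8: UUC Phe / UUC Phe — identical.
Nonsynonymous differences: 0 → same protein.

yes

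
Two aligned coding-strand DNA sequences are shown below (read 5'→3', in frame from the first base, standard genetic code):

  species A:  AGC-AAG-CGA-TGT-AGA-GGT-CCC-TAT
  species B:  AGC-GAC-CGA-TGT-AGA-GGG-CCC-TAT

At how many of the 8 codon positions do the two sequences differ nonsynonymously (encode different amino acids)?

Codon 1: AGC Ser / AGC Ser — identical.
Codon 2: AAG Lys / GAC Asp — nonsynonymous.
Codon 3: CGA Arg / CGA Arg — identical.
Codon 4: TGT Cys / TGT Cys — identical.
Codon 5: AGA Arg / AGA Arg — identical.
Codon 6: GGT Gly / GGG Gly — synonymous.
Codon 7: CCC Pro / CCC Pro — identical.
Codon 8: TAT Tyr / TAT Tyr — identical.
Nonsynonymous differences: 1.

1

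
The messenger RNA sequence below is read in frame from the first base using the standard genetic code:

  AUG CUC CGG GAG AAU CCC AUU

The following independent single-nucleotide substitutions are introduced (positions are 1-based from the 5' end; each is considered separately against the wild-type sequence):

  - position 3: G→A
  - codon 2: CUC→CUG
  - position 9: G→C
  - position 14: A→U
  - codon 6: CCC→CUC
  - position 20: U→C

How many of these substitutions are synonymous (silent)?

2

Codon 1: AUG (Met) → AUA (Ile) — missense.
Codon 2: CUC (Leu) → CUG (Leu) — synonymous.
Codon 3: CGG (Arg) → CGC (Arg) — synonymous.
Codon 5: AAU (Asn) → AUU (Ile) — missense.
Codon 6: CCC (Pro) → CUC (Leu) — missense.
Codon 7: AUU (Ile) → ACU (Thr) — missense.
Synonymous: 2 of 6.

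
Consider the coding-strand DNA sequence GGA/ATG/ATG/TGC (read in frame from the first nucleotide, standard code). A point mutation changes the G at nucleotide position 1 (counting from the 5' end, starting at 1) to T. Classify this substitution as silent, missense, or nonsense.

nonsense

Position 1 falls in codon 1: GGA → Gly.
After the substitution the codon is TGA → Stop.
The new codon is a stop codon, so this is a nonsense mutation.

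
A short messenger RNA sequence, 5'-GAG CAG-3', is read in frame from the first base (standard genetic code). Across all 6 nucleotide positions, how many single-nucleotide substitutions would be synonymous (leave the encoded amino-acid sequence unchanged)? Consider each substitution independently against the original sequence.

Codon 1 (GAG, Glu): 1 synonymous substitution.
Codon 2 (CAG, Gln): 1 synonymous substitution.
Total: 1 + 1 = 2.

2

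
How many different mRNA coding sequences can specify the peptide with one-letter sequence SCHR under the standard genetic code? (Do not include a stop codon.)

Ser: 6 codons.
Cys: 2 codons.
His: 2 codons.
Arg: 6 codons.
6 × 2 × 2 × 6 = 144.

144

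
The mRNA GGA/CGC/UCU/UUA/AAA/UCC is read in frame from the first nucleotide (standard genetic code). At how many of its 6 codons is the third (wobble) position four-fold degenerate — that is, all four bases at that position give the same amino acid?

Codon 1 GGA (Gly): third position 4-fold.
Codon 2 CGC (Arg): third position 4-fold.
Codon 3 UCU (Ser): third position 4-fold.
Codon 4 UUA (Leu): third position 2-fold.
Codon 5 AAA (Lys): third position 2-fold.
Codon 6 UCC (Ser): third position 4-fold.
Four-fold degenerate third positions: 4.

4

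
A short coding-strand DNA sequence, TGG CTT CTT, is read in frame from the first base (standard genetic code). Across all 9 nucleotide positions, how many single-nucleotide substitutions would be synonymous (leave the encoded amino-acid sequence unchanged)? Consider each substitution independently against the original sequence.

6

Codon 1 (TGG, Trp): 0 synonymous substitutions.
Codon 2 (CTT, Leu): 3 synonymous substitutions.
Codon 3 (CTT, Leu): 3 synonymous substitutions.
Total: 0 + 3 + 3 = 6.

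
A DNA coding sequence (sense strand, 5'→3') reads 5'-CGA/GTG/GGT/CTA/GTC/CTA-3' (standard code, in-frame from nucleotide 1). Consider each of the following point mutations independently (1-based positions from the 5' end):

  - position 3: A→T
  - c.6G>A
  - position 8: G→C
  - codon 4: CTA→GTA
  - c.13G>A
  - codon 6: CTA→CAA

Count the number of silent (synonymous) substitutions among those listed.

Codon 1: CGA (Arg) → CGT (Arg) — synonymous.
Codon 2: GTG (Val) → GTA (Val) — synonymous.
Codon 3: GGT (Gly) → GCT (Ala) — missense.
Codon 4: CTA (Leu) → GTA (Val) — missense.
Codon 5: GTC (Val) → ATC (Ile) — missense.
Codon 6: CTA (Leu) → CAA (Gln) — missense.
Synonymous: 2 of 6.

2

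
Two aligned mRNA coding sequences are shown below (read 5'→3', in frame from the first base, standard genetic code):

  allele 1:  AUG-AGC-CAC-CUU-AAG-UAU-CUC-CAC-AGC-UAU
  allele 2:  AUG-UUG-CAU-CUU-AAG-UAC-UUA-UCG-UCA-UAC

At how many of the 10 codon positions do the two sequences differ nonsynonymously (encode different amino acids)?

Codon 1: AUG Met / AUG Met — identical.
Codon 2: AGC Ser / UUG Leu — nonsynonymous.
Codon 3: CAC His / CAU His — synonymous.
Codon 4: CUU Leu / CUU Leu — identical.
Codon 5: AAG Lys / AAG Lys — identical.
Codon 6: UAU Tyr / UAC Tyr — synonymous.
Codon 7: CUC Leu / UUA Leu — synonymous.
Codon 8: CAC His / UCG Ser — nonsynonymous.
Codon 9: AGC Ser / UCA Ser — synonymous.
Codon 10: UAU Tyr / UAC Tyr — synonymous.
Nonsynonymous differences: 2.

2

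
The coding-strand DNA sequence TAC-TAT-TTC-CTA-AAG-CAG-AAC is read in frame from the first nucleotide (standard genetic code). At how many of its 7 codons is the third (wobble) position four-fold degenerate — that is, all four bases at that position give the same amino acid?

1

Codon 1 TAC (Tyr): third position 2-fold.
Codon 2 TAT (Tyr): third position 2-fold.
Codon 3 TTC (Phe): third position 2-fold.
Codon 4 CTA (Leu): third position 4-fold.
Codon 5 AAG (Lys): third position 2-fold.
Codon 6 CAG (Gln): third position 2-fold.
Codon 7 AAC (Asn): third position 2-fold.
Four-fold degenerate third positions: 1.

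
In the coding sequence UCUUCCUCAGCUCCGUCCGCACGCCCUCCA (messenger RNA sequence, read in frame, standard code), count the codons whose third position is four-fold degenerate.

10

Codon 1 UCU (Ser): third position 4-fold.
Codon 2 UCC (Ser): third position 4-fold.
Codon 3 UCA (Ser): third position 4-fold.
Codon 4 GCU (Ala): third position 4-fold.
Codon 5 CCG (Pro): third position 4-fold.
Codon 6 UCC (Ser): third position 4-fold.
Codon 7 GCA (Ala): third position 4-fold.
Codon 8 CGC (Arg): third position 4-fold.
Codon 9 CCU (Pro): third position 4-fold.
Codon 10 CCA (Pro): third position 4-fold.
Four-fold degenerate third positions: 10.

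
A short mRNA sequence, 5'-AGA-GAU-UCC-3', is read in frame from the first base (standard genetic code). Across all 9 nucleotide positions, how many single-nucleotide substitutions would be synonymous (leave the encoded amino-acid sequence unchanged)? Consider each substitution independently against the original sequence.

Codon 1 (AGA, Arg): 2 synonymous substitutions.
Codon 2 (GAU, Asp): 1 synonymous substitution.
Codon 3 (UCC, Ser): 3 synonymous substitutions.
Total: 2 + 1 + 3 = 6.

6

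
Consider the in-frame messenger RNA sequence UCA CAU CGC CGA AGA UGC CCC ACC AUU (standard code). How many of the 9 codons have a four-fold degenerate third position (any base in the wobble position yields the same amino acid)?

Codon 1 UCA (Ser): third position 4-fold.
Codon 2 CAU (His): third position 2-fold.
Codon 3 CGC (Arg): third position 4-fold.
Codon 4 CGA (Arg): third position 4-fold.
Codon 5 AGA (Arg): third position 2-fold.
Codon 6 UGC (Cys): third position 2-fold.
Codon 7 CCC (Pro): third position 4-fold.
Codon 8 ACC (Thr): third position 4-fold.
Codon 9 AUU (Ile): third position 3-fold.
Four-fold degenerate third positions: 5.

5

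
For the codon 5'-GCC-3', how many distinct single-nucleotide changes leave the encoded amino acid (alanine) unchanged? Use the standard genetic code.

3

Position 1: none → 0 synonymous.
Position 2: none → 0 synonymous.
Position 3: GCU, GCA, GCG → 3 synonymous.
Total: 0 + 0 + 3 = 3.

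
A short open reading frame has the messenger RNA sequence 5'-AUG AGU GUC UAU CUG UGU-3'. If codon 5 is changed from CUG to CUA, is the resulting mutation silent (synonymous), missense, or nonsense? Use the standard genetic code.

Position 15 falls in codon 5: CUG → Leu.
After the substitution the codon is CUA → Leu.
Both encode Leu, so the change is synonymous.

silent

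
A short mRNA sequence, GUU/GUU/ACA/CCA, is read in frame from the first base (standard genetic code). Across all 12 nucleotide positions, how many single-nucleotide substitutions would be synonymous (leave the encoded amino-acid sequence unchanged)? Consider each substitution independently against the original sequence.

12

Codon 1 (GUU, Val): 3 synonymous substitutions.
Codon 2 (GUU, Val): 3 synonymous substitutions.
Codon 3 (ACA, Thr): 3 synonymous substitutions.
Codon 4 (CCA, Pro): 3 synonymous substitutions.
Total: 3 + 3 + 3 + 3 = 12.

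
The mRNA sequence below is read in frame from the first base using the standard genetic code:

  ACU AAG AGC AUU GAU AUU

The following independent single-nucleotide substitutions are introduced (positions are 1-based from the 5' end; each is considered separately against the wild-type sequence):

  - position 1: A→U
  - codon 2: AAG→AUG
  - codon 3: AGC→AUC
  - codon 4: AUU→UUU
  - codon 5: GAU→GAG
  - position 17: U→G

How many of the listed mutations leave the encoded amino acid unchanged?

0

Codon 1: ACU (Thr) → UCU (Ser) — missense.
Codon 2: AAG (Lys) → AUG (Met) — missense.
Codon 3: AGC (Ser) → AUC (Ile) — missense.
Codon 4: AUU (Ile) → UUU (Phe) — missense.
Codon 5: GAU (Asp) → GAG (Glu) — missense.
Codon 6: AUU (Ile) → AGU (Ser) — missense.
Synonymous: 0 of 6.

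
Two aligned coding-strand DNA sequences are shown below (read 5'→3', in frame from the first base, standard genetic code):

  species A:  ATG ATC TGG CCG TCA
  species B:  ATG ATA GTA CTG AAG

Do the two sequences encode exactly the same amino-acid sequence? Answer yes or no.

no

Codon 1: ATG Met / ATG Met — identical.
Codon 2: ATC Ile / ATA Ile — synonymous.
Codon 3: TGG Trp / GTA Val — nonsynonymous.
Codon 4: CCG Pro / CTG Leu — nonsynonymous.
Codon 5: TCA Ser / AAG Lys — nonsynonymous.
Nonsynonymous differences: 3 → different protein.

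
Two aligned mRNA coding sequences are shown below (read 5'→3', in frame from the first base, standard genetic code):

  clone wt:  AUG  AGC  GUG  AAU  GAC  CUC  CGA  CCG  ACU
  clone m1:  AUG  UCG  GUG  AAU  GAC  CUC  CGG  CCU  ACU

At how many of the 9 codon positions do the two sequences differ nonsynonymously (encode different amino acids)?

0

Codon 1: AUG Met / AUG Met — identical.
Codon 2: AGC Ser / UCG Ser — synonymous.
Codon 3: GUG Val / GUG Val — identical.
Codon 4: AAU Asn / AAU Asn — identical.
Codon 5: GAC Asp / GAC Asp — identical.
Codon 6: CUC Leu / CUC Leu — identical.
Codon 7: CGA Arg / CGG Arg — synonymous.
Codon 8: CCG Pro / CCU Pro — synonymous.
Codon 9: ACU Thr / ACU Thr — identical.
Nonsynonymous differences: 0.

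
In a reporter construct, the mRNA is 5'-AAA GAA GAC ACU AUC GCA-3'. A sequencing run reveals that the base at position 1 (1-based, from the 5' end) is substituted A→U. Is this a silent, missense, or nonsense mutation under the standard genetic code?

Position 1 falls in codon 1: AAA → Lys.
After the substitution the codon is UAA → Stop.
The new codon is a stop codon, so this is a nonsense mutation.

nonsense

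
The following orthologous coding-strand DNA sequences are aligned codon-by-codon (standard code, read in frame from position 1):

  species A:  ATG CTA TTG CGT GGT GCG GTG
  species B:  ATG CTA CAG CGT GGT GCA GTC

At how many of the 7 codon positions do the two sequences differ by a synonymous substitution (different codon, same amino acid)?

2

Codon 1: ATG Met / ATG Met — identical.
Codon 2: CTA Leu / CTA Leu — identical.
Codon 3: TTG Leu / CAG Gln — nonsynonymous.
Codon 4: CGT Arg / CGT Arg — identical.
Codon 5: GGT Gly / GGT Gly — identical.
Codon 6: GCG Ala / GCA Ala — synonymous.
Codon 7: GTG Val / GTC Val — synonymous.
Synonymous differences: 2.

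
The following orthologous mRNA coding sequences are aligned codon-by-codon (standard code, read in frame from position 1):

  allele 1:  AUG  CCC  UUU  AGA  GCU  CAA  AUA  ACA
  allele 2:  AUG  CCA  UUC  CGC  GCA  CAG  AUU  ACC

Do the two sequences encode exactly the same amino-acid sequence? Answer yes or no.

Codon 1: AUG Met / AUG Met — identical.
Codon 2: CCC Pro / CCA Pro — synonymous.
Codon 3: UUU Phe / UUC Phe — synonymous.
Codon 4: AGA Arg / CGC Arg — synonymous.
Codon 5: GCU Ala / GCA Ala — synonymous.
Codon 6: CAA Gln / CAG Gln — synonymous.
Codon 7: AUA Ile / AUU Ile — synonymous.
Codon 8: ACA Thr / ACC Thr — synonymous.
Nonsynonymous differences: 0 → same protein.

yes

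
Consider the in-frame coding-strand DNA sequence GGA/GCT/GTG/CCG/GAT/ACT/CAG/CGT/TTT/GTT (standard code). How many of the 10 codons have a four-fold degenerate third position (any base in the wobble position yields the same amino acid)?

Codon 1 GGA (Gly): third position 4-fold.
Codon 2 GCT (Ala): third position 4-fold.
Codon 3 GTG (Val): third position 4-fold.
Codon 4 CCG (Pro): third position 4-fold.
Codon 5 GAT (Asp): third position 2-fold.
Codon 6 ACT (Thr): third position 4-fold.
Codon 7 CAG (Gln): third position 2-fold.
Codon 8 CGT (Arg): third position 4-fold.
Codon 9 TTT (Phe): third position 2-fold.
Codon 10 GTT (Val): third position 4-fold.
Four-fold degenerate third positions: 7.

7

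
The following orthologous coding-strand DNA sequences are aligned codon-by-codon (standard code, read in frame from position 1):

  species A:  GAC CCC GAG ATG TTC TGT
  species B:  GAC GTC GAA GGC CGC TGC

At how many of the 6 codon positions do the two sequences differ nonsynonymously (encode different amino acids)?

3

Codon 1: GAC Asp / GAC Asp — identical.
Codon 2: CCC Pro / GTC Val — nonsynonymous.
Codon 3: GAG Glu / GAA Glu — synonymous.
Codon 4: ATG Met / GGC Gly — nonsynonymous.
Codon 5: TTC Phe / CGC Arg — nonsynonymous.
Codon 6: TGT Cys / TGC Cys — synonymous.
Nonsynonymous differences: 3.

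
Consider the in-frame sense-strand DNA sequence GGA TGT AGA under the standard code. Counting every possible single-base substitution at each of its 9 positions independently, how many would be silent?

Codon 1 (GGA, Gly): 3 synonymous substitutions.
Codon 2 (TGT, Cys): 1 synonymous substitution.
Codon 3 (AGA, Arg): 2 synonymous substitutions.
Total: 3 + 1 + 2 = 6.

6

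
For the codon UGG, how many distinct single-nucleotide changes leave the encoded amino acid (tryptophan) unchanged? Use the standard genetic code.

Position 1: none → 0 synonymous.
Position 2: none → 0 synonymous.
Position 3: none → 0 synonymous.
Total: 0 + 0 + 0 = 0.

0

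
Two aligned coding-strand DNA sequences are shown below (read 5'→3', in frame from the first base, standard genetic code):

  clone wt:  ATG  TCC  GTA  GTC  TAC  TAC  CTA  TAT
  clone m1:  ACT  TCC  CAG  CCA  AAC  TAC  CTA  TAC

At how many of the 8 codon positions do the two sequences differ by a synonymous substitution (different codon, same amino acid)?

Codon 1: ATG Met / ACT Thr — nonsynonymous.
Codon 2: TCC Ser / TCC Ser — identical.
Codon 3: GTA Val / CAG Gln — nonsynonymous.
Codon 4: GTC Val / CCA Pro — nonsynonymous.
Codon 5: TAC Tyr / AAC Asn — nonsynonymous.
Codon 6: TAC Tyr / TAC Tyr — identical.
Codon 7: CTA Leu / CTA Leu — identical.
Codon 8: TAT Tyr / TAC Tyr — synonymous.
Synonymous differences: 1.

1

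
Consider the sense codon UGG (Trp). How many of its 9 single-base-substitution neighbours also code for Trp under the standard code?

Position 1: none → 0 synonymous.
Position 2: none → 0 synonymous.
Position 3: none → 0 synonymous.
Total: 0 + 0 + 0 = 0.

0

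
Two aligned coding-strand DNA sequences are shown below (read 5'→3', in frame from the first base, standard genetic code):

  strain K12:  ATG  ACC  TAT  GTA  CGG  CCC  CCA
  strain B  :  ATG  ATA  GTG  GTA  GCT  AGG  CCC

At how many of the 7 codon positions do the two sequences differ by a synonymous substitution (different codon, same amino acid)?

Codon 1: ATG Met / ATG Met — identical.
Codon 2: ACC Thr / ATA Ile — nonsynonymous.
Codon 3: TAT Tyr / GTG Val — nonsynonymous.
Codon 4: GTA Val / GTA Val — identical.
Codon 5: CGG Arg / GCT Ala — nonsynonymous.
Codon 6: CCC Pro / AGG Arg — nonsynonymous.
Codon 7: CCA Pro / CCC Pro — synonymous.
Synonymous differences: 1.

1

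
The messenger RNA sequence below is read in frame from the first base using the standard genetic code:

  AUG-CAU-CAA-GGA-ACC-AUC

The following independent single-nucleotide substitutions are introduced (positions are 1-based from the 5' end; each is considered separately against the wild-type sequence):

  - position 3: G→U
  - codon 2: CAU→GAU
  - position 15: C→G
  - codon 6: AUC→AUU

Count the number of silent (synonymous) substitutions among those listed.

Codon 1: AUG (Met) → AUU (Ile) — missense.
Codon 2: CAU (His) → GAU (Asp) — missense.
Codon 5: ACC (Thr) → ACG (Thr) — synonymous.
Codon 6: AUC (Ile) → AUU (Ile) — synonymous.
Synonymous: 2 of 4.

2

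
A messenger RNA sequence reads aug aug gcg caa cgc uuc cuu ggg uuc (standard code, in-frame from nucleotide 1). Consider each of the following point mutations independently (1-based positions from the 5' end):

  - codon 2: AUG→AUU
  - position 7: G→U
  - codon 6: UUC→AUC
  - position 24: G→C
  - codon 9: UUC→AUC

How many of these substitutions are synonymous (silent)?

1

Codon 2: AUG (Met) → AUU (Ile) — missense.
Codon 3: GCG (Ala) → UCG (Ser) — missense.
Codon 6: UUC (Phe) → AUC (Ile) — missense.
Codon 8: GGG (Gly) → GGC (Gly) — synonymous.
Codon 9: UUC (Phe) → AUC (Ile) — missense.
Synonymous: 1 of 5.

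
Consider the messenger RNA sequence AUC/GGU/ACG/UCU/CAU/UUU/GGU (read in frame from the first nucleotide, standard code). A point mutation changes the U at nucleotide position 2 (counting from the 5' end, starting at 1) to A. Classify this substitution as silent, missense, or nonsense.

missense

Position 2 falls in codon 1: AUC → Ile.
After the substitution the codon is AAC → Asn.
Ile ≠ Asn, so this is a missense mutation.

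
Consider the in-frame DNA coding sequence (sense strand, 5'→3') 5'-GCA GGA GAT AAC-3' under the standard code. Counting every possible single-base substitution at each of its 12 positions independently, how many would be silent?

Codon 1 (GCA, Ala): 3 synonymous substitutions.
Codon 2 (GGA, Gly): 3 synonymous substitutions.
Codon 3 (GAT, Asp): 1 synonymous substitution.
Codon 4 (AAC, Asn): 1 synonymous substitution.
Total: 3 + 3 + 1 + 1 = 8.

8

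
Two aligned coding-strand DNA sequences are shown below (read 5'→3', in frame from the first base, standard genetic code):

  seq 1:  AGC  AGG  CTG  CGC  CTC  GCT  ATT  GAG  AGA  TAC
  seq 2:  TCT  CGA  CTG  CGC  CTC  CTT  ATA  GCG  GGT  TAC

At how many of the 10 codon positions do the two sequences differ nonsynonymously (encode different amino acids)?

Codon 1: AGC Ser / TCT Ser — synonymous.
Codon 2: AGG Arg / CGA Arg — synonymous.
Codon 3: CTG Leu / CTG Leu — identical.
Codon 4: CGC Arg / CGC Arg — identical.
Codon 5: CTC Leu / CTC Leu — identical.
Codon 6: GCT Ala / CTT Leu — nonsynonymous.
Codon 7: ATT Ile / ATA Ile — synonymous.
Codon 8: GAG Glu / GCG Ala — nonsynonymous.
Codon 9: AGA Arg / GGT Gly — nonsynonymous.
Codon 10: TAC Tyr / TAC Tyr — identical.
Nonsynonymous differences: 3.

3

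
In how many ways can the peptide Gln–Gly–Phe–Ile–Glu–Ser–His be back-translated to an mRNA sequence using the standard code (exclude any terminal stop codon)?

Gln: 2 codons.
Gly: 4 codons.
Phe: 2 codons.
Ile: 3 codons.
Glu: 2 codons.
Ser: 6 codons.
His: 2 codons.
2 × 4 × 2 × 3 × 2 × 6 × 2 = 1152.

1152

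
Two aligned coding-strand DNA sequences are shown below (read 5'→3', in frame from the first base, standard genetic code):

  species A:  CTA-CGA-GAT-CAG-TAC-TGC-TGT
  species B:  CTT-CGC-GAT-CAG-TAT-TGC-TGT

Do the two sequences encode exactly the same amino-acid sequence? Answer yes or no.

Codon 1: CTA Leu / CTT Leu — synonymous.
Codon 2: CGA Arg / CGC Arg — synonymous.
Codon 3: GAT Asp / GAT Asp — identical.
Codon 4: CAG Gln / CAG Gln — identical.
Codon 5: TAC Tyr / TAT Tyr — synonymous.
Codon 6: TGC Cys / TGC Cys — identical.
Codon 7: TGT Cys / TGT Cys — identical.
Nonsynonymous differences: 0 → same protein.

yes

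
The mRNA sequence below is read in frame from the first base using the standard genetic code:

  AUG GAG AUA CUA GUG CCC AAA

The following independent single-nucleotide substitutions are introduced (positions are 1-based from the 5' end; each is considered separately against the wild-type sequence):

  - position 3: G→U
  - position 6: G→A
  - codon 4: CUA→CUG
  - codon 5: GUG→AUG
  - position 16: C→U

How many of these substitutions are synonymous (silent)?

2

Codon 1: AUG (Met) → AUU (Ile) — missense.
Codon 2: GAG (Glu) → GAA (Glu) — synonymous.
Codon 4: CUA (Leu) → CUG (Leu) — synonymous.
Codon 5: GUG (Val) → AUG (Met) — missense.
Codon 6: CCC (Pro) → UCC (Ser) — missense.
Synonymous: 2 of 5.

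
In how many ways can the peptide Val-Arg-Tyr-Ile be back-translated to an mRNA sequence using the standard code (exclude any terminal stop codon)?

144

Val: 4 codons.
Arg: 6 codons.
Tyr: 2 codons.
Ile: 3 codons.
4 × 6 × 2 × 3 = 144.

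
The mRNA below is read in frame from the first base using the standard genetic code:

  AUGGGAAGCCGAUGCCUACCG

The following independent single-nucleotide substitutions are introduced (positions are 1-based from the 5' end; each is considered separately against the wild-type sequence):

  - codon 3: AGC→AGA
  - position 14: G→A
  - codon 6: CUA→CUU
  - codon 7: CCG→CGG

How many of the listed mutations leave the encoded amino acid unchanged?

1

Codon 3: AGC (Ser) → AGA (Arg) — missense.
Codon 5: UGC (Cys) → UAC (Tyr) — missense.
Codon 6: CUA (Leu) → CUU (Leu) — synonymous.
Codon 7: CCG (Pro) → CGG (Arg) — missense.
Synonymous: 1 of 4.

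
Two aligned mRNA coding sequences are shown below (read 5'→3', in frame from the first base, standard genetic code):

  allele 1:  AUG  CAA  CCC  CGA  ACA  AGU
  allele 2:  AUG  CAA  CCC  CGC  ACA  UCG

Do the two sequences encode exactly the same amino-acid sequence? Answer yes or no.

Codon 1: AUG Met / AUG Met — identical.
Codon 2: CAA Gln / CAA Gln — identical.
Codon 3: CCC Pro / CCC Pro — identical.
Codon 4: CGA Arg / CGC Arg — synonymous.
Codon 5: ACA Thr / ACA Thr — identical.
Codon 6: AGU Ser / UCG Ser — synonymous.
Nonsynonymous differences: 0 → same protein.

yes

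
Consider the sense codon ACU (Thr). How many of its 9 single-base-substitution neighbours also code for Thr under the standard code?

3

Position 1: none → 0 synonymous.
Position 2: none → 0 synonymous.
Position 3: ACC, ACA, ACG → 3 synonymous.
Total: 0 + 0 + 3 = 3.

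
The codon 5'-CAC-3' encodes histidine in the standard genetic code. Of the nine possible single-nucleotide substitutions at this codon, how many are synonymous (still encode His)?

1

Position 1: none → 0 synonymous.
Position 2: none → 0 synonymous.
Position 3: CAT → 1 synonymous.
Total: 0 + 0 + 1 = 1.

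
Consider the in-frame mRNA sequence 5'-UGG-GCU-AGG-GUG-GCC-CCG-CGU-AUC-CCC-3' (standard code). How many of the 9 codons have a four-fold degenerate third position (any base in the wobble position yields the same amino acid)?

Codon 1 UGG (Trp): third position 1-fold.
Codon 2 GCU (Ala): third position 4-fold.
Codon 3 AGG (Arg): third position 2-fold.
Codon 4 GUG (Val): third position 4-fold.
Codon 5 GCC (Ala): third position 4-fold.
Codon 6 CCG (Pro): third position 4-fold.
Codon 7 CGU (Arg): third position 4-fold.
Codon 8 AUC (Ile): third position 3-fold.
Codon 9 CCC (Pro): third position 4-fold.
Four-fold degenerate third positions: 6.

6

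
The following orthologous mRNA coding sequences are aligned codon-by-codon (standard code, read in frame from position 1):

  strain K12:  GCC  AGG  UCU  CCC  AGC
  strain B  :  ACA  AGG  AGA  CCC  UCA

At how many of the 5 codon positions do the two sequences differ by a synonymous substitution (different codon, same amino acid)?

1

Codon 1: GCC Ala / ACA Thr — nonsynonymous.
Codon 2: AGG Arg / AGG Arg — identical.
Codon 3: UCU Ser / AGA Arg — nonsynonymous.
Codon 4: CCC Pro / CCC Pro — identical.
Codon 5: AGC Ser / UCA Ser — synonymous.
Synonymous differences: 1.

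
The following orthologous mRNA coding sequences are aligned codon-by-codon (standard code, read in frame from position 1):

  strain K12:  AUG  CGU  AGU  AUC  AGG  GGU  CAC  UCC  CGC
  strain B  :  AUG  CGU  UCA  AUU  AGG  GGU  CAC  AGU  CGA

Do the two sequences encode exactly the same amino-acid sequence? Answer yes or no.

Codon 1: AUG Met / AUG Met — identical.
Codon 2: CGU Arg / CGU Arg — identical.
Codon 3: AGU Ser / UCA Ser — synonymous.
Codon 4: AUC Ile / AUU Ile — synonymous.
Codon 5: AGG Arg / AGG Arg — identical.
Codon 6: GGU Gly / GGU Gly — identical.
Codon 7: CAC His / CAC His — identical.
Codon 8: UCC Ser / AGU Ser — synonymous.
Codon 9: CGC Arg / CGA Arg — synonymous.
Nonsynonymous differences: 0 → same protein.

yes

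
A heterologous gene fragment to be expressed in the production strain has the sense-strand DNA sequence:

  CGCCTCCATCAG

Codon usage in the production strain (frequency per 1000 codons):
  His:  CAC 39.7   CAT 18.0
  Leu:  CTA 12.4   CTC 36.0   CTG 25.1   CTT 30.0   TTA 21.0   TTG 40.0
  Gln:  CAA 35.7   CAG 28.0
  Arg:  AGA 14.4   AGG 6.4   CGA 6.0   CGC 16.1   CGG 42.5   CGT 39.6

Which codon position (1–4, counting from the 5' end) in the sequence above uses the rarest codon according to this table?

1

Codon 1 CGC (Arg): 16.1 per 1000.
Codon 2 CTC (Leu): 36.0 per 1000.
Codon 3 CAT (His): 18.0 per 1000.
Codon 4 CAG (Gln): 28.0 per 1000.
Lowest frequency is 16.1 at codon 1.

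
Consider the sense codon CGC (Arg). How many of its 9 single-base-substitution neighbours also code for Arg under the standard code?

Position 1: none → 0 synonymous.
Position 2: none → 0 synonymous.
Position 3: CGT, CGA, CGG → 3 synonymous.
Total: 0 + 0 + 3 = 3.

3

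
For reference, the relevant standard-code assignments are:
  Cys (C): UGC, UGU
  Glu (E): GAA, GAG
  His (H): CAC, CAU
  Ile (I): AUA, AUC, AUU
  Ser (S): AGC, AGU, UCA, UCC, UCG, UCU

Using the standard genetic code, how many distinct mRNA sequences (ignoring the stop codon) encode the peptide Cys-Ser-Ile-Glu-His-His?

Cys: 2 codons.
Ser: 6 codons.
Ile: 3 codons.
Glu: 2 codons.
His: 2 codons.
His: 2 codons.
2 × 6 × 3 × 2 × 2 × 2 = 288.

288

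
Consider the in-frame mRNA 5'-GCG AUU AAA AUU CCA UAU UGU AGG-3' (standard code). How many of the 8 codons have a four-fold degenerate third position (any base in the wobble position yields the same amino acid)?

2

Codon 1 GCG (Ala): third position 4-fold.
Codon 2 AUU (Ile): third position 3-fold.
Codon 3 AAA (Lys): third position 2-fold.
Codon 4 AUU (Ile): third position 3-fold.
Codon 5 CCA (Pro): third position 4-fold.
Codon 6 UAU (Tyr): third position 2-fold.
Codon 7 UGU (Cys): third position 2-fold.
Codon 8 AGG (Arg): third position 2-fold.
Four-fold degenerate third positions: 2.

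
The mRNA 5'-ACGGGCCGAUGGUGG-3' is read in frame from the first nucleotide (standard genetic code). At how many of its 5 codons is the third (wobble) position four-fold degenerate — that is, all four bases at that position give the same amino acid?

3

Codon 1 ACG (Thr): third position 4-fold.
Codon 2 GGC (Gly): third position 4-fold.
Codon 3 CGA (Arg): third position 4-fold.
Codon 4 UGG (Trp): third position 1-fold.
Codon 5 UGG (Trp): third position 1-fold.
Four-fold degenerate third positions: 3.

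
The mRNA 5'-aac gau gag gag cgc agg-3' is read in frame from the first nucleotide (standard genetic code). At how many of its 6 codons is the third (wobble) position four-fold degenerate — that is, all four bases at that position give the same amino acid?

1

Codon 1 AAC (Asn): third position 2-fold.
Codon 2 GAU (Asp): third position 2-fold.
Codon 3 GAG (Glu): third position 2-fold.
Codon 4 GAG (Glu): third position 2-fold.
Codon 5 CGC (Arg): third position 4-fold.
Codon 6 AGG (Arg): third position 2-fold.
Four-fold degenerate third positions: 1.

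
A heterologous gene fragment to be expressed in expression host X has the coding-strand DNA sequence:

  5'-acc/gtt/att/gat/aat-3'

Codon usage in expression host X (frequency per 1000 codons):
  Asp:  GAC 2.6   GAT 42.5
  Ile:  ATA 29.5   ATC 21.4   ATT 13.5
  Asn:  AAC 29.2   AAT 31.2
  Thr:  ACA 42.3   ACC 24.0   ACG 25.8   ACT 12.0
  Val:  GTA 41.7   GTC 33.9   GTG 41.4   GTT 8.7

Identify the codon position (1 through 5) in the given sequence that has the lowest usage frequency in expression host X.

Codon 1 ACC (Thr): 24.0 per 1000.
Codon 2 GTT (Val): 8.7 per 1000.
Codon 3 ATT (Ile): 13.5 per 1000.
Codon 4 GAT (Asp): 42.5 per 1000.
Codon 5 AAT (Asn): 31.2 per 1000.
Lowest frequency is 8.7 at codon 2.

2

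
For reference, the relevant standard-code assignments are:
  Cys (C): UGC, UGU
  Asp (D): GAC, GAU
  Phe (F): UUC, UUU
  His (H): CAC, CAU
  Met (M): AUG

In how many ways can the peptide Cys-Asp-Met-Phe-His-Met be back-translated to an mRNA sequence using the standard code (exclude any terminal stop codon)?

Cys: 2 codons.
Asp: 2 codons.
Met: 1 codon.
Phe: 2 codons.
His: 2 codons.
Met: 1 codon.
2 × 2 × 1 × 2 × 2 × 1 = 16.

16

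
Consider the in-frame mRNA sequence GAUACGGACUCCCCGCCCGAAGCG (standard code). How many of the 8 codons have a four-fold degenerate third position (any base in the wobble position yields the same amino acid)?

Codon 1 GAU (Asp): third position 2-fold.
Codon 2 ACG (Thr): third position 4-fold.
Codon 3 GAC (Asp): third position 2-fold.
Codon 4 UCC (Ser): third position 4-fold.
Codon 5 CCG (Pro): third position 4-fold.
Codon 6 CCC (Pro): third position 4-fold.
Codon 7 GAA (Glu): third position 2-fold.
Codon 8 GCG (Ala): third position 4-fold.
Four-fold degenerate third positions: 5.

5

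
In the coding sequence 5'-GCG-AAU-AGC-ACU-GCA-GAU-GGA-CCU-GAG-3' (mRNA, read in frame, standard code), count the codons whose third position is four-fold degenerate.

5

Codon 1 GCG (Ala): third position 4-fold.
Codon 2 AAU (Asn): third position 2-fold.
Codon 3 AGC (Ser): third position 2-fold.
Codon 4 ACU (Thr): third position 4-fold.
Codon 5 GCA (Ala): third position 4-fold.
Codon 6 GAU (Asp): third position 2-fold.
Codon 7 GGA (Gly): third position 4-fold.
Codon 8 CCU (Pro): third position 4-fold.
Codon 9 GAG (Glu): third position 2-fold.
Four-fold degenerate third positions: 5.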